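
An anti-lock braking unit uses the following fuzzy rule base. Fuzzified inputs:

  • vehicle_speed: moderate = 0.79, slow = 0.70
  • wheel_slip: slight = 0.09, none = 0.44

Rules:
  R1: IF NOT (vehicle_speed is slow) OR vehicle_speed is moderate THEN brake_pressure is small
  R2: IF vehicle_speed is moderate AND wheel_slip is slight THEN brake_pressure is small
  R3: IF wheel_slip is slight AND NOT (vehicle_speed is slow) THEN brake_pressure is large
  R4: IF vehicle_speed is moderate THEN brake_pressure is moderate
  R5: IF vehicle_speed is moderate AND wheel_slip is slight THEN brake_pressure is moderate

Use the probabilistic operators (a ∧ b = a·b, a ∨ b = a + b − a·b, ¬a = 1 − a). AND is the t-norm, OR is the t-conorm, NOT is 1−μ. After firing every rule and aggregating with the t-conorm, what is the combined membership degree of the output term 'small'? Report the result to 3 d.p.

R1: ¬slow=1−0.70=0.30, moderate=0.79; OR[a + b − a·b] → w = 0.8530
R2: moderate=0.79, slight=0.09; AND[a·b] → w = 0.0711
R3: slight=0.09, ¬slow=1−0.70=0.30; AND[a·b] → w = 0.0270
R4: moderate=0.79 → w = 0.7900
R5: moderate=0.79, slight=0.09; AND[a·b] → w = 0.0711
Rules with consequent 'small': {R1, R2} → strengths 0.8530, 0.0711
Aggregate via t-conorm [a + b − a·b]: 0.8635

0.863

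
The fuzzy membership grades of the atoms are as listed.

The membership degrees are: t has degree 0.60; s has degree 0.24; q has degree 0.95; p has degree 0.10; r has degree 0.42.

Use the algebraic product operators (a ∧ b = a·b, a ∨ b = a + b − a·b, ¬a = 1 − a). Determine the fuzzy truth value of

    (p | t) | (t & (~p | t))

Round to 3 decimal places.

p | t = a + b − a·b on (0.1000, 0.6000) = 0.6400
~p = 1 − 0.1000 = 0.9000
~p | t = a + b − a·b on (0.9000, 0.6000) = 0.9600
t & (~p | t) = a·b on (0.6000, 0.9600) = 0.5760
(p | t) | (t & (~p | t)) = a + b − a·b on (0.6400, 0.5760) = 0.8474

0.847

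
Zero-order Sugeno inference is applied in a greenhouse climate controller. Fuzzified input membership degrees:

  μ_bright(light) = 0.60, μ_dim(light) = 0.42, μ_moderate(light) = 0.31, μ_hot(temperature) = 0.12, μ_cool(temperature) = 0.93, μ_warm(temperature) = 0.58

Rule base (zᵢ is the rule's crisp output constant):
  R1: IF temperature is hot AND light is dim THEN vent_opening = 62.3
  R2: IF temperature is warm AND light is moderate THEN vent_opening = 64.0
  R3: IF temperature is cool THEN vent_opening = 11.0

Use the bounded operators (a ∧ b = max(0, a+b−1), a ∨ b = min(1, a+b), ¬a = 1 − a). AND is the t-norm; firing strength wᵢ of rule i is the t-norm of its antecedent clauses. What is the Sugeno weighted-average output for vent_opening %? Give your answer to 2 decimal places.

11.00

R1 (z=62.3): hot=0.12, dim=0.42; AND[max(0, a+b−1)] → w = 0.00
R2 (z=64.0): warm=0.58, moderate=0.31; AND[max(0, a+b−1)] → w = 0.00
R3 (z=11.0): cool=0.93 → w = 0.93
Weighted average = (0.00·62.3 + 0.00·64.0 + 0.93·11.0) / (0.00 + 0.00 + 0.93)
  = 10.2300 / 0.9300 = 11.00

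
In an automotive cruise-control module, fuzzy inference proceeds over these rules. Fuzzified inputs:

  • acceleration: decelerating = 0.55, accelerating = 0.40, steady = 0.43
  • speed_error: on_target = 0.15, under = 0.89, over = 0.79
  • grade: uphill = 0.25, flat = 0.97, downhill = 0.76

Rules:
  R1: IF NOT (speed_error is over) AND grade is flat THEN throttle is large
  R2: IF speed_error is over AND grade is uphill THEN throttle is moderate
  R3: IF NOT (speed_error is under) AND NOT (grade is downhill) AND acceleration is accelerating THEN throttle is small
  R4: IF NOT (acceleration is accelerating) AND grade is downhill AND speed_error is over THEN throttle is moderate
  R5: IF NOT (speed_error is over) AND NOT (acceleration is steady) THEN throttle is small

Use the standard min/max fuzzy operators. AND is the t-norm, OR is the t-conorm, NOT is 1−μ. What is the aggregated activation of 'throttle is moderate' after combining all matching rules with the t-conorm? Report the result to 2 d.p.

R1: ¬over=1−0.79=0.21, flat=0.97; AND[min(a, b)] → w = 0.21
R2: over=0.79, uphill=0.25; AND[min(a, b)] → w = 0.25
R3: ¬under=1−0.89=0.11, ¬downhill=1−0.76=0.24, accelerating=0.40; AND[min(a, b)] → w = 0.11
R4: ¬accelerating=1−0.40=0.60, downhill=0.76, over=0.79; AND[min(a, b)] → w = 0.60
R5: ¬over=1−0.79=0.21, ¬steady=1−0.43=0.57; AND[min(a, b)] → w = 0.21
Rules with consequent 'moderate': {R2, R4} → strengths 0.25, 0.60
Aggregate via t-conorm [max(a, b)]: 0.60

0.60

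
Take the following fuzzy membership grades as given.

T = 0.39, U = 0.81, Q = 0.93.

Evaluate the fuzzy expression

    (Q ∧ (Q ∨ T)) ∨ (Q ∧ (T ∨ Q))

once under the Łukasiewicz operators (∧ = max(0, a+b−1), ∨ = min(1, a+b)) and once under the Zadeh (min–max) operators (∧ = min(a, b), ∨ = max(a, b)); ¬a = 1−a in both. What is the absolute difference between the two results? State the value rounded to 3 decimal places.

Under Łukasiewicz:
  Q ∨ T = min(1, a+b) on (0.93, 0.39) = 1.00
  Q ∧ (Q ∨ T) = max(0, a+b−1) on (0.93, 1.00) = 0.93
  T ∨ Q = min(1, a+b) on (0.39, 0.93) = 1.00
  Q ∧ (T ∨ Q) = max(0, a+b−1) on (0.93, 1.00) = 0.93
  (Q ∧ (Q ∨ T)) ∨ (Q ∧ (T ∨ Q)) = min(1, a+b) on (0.93, 0.93) = 1.00
  → value = 1.0000
Under Zadeh (min–max):
  Q ∨ T = max(a, b) on (0.93, 0.39) = 0.93
  Q ∧ (Q ∨ T) = min(a, b) on (0.93, 0.93) = 0.93
  T ∨ Q = max(a, b) on (0.39, 0.93) = 0.93
  Q ∧ (T ∨ Q) = min(a, b) on (0.93, 0.93) = 0.93
  (Q ∧ (Q ∨ T)) ∨ (Q ∧ (T ∨ Q)) = max(a, b) on (0.93, 0.93) = 0.93
  → value = 0.9300
|1.0000 − 0.9300| = 0.070

0.070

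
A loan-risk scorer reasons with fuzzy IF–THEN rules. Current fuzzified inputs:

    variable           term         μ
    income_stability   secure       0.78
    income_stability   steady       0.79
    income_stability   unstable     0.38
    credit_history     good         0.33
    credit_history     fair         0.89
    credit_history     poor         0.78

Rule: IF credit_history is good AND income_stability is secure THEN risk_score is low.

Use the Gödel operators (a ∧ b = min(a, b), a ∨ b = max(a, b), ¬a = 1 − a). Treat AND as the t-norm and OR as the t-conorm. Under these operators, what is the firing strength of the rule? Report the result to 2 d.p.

firing strength: good=0.33, secure=0.78; AND[min(a, b)] → w = 0.33

0.33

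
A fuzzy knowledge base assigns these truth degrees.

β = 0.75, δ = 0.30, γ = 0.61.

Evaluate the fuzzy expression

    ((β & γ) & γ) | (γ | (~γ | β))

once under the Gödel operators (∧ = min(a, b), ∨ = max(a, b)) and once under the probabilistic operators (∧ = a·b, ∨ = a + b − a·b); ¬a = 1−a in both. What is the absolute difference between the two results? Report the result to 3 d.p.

0.207

Under Gödel:
  β & γ = min(a, b) on (0.75, 0.61) = 0.61
  (β & γ) & γ = min(a, b) on (0.61, 0.61) = 0.61
  ~γ = 1 − 0.61 = 0.39
  ~γ | β = max(a, b) on (0.39, 0.75) = 0.75
  γ | (~γ | β) = max(a, b) on (0.61, 0.75) = 0.75
  ((β & γ) & γ) | (γ | (~γ | β)) = max(a, b) on (0.61, 0.75) = 0.75
  → value = 0.7500
Under probabilistic:
  β & γ = a·b on (0.7500, 0.6100) = 0.4575
  (β & γ) & γ = a·b on (0.4575, 0.6100) = 0.2791
  ~γ = 1 − 0.6100 = 0.3900
  ~γ | β = a + b − a·b on (0.3900, 0.7500) = 0.8475
  γ | (~γ | β) = a + b − a·b on (0.6100, 0.8475) = 0.9405
  ((β & γ) & γ) | (γ | (~γ | β)) = a + b − a·b on (0.2791, 0.9405) = 0.9571
  → value = 0.9571
|0.7500 − 0.9571| = 0.207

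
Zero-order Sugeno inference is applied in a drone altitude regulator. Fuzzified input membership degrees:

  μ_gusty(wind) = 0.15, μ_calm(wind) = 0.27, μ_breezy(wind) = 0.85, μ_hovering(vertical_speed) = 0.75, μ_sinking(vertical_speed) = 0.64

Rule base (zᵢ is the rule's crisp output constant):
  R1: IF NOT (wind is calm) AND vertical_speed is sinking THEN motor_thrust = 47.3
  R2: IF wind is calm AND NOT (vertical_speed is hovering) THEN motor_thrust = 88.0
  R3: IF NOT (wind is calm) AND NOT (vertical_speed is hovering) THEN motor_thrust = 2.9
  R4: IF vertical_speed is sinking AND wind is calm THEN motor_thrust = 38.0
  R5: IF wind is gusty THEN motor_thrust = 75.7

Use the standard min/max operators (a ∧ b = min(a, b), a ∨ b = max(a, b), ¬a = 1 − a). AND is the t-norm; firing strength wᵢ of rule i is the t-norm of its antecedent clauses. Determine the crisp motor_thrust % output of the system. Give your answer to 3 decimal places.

47.828

R1 (z=47.3): ¬calm=1−0.27=0.73, sinking=0.64; AND[min(a, b)] → w = 0.64
R2 (z=88.0): calm=0.27, ¬hovering=1−0.75=0.25; AND[min(a, b)] → w = 0.25
R3 (z=2.9): ¬calm=1−0.27=0.73, ¬hovering=1−0.75=0.25; AND[min(a, b)] → w = 0.25
R4 (z=38.0): sinking=0.64, calm=0.27; AND[min(a, b)] → w = 0.27
R5 (z=75.7): gusty=0.15 → w = 0.15
Weighted average = (0.64·47.3 + 0.25·88.0 + 0.25·2.9 + 0.27·38.0 + 0.15·75.7) / (0.64 + 0.25 + 0.25 + 0.27 + 0.15)
  = 74.6120 / 1.5600 = 47.828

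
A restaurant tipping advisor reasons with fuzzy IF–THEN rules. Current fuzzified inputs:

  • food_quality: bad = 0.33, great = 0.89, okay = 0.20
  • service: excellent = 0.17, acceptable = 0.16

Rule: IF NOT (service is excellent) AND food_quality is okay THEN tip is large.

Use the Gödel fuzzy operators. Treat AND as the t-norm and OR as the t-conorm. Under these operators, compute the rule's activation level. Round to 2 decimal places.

firing strength: ¬excellent=1−0.17=0.83, okay=0.20; AND[min(a, b)] → w = 0.20

0.20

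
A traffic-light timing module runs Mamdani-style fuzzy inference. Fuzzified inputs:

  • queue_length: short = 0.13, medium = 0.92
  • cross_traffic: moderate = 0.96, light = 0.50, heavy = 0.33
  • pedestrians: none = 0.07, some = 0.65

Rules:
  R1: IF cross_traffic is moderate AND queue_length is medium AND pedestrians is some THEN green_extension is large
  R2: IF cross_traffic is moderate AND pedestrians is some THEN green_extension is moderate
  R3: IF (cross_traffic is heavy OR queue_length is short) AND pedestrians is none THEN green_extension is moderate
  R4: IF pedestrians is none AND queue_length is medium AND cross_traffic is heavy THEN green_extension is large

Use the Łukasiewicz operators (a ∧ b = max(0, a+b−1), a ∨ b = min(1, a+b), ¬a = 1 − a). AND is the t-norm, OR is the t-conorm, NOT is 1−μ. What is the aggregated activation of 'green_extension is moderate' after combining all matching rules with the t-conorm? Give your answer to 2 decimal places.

R1: moderate=0.96, medium=0.92, some=0.65; AND[max(0, a+b−1)] → w = 0.53
R2: moderate=0.96, some=0.65; AND[max(0, a+b−1)] → w = 0.61
R3: (heavy=0.33 OR short=0.13) = 0.46; AND[max(0, a+b−1)] with none=0.07 → w = 0.00
R4: none=0.07, medium=0.92, heavy=0.33; AND[max(0, a+b−1)] → w = 0.00
Rules with consequent 'moderate': {R2, R3} → strengths 0.61, 0.00
Aggregate via t-conorm [min(1, a+b)]: 0.61

0.61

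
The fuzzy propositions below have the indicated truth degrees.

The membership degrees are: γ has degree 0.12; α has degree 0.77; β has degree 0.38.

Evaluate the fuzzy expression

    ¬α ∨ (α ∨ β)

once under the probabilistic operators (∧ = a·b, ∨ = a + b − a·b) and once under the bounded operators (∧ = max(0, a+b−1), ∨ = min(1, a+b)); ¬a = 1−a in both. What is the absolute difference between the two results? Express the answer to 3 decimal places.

Under probabilistic:
  ¬α = 1 − 0.7700 = 0.2300
  α ∨ β = a + b − a·b on (0.7700, 0.3800) = 0.8574
  ¬α ∨ (α ∨ β) = a + b − a·b on (0.2300, 0.8574) = 0.8902
  → value = 0.8902
Under bounded:
  ¬α = 1 − 0.77 = 0.23
  α ∨ β = min(1, a+b) on (0.77, 0.38) = 1.00
  ¬α ∨ (α ∨ β) = min(1, a+b) on (0.23, 1.00) = 1.00
  → value = 1.0000
|0.8902 − 1.0000| = 0.110

0.110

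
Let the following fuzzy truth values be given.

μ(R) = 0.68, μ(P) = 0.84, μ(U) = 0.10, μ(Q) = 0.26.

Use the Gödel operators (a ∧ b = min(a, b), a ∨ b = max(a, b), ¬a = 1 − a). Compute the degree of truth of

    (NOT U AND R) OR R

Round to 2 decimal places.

NOT U = 1 − 0.10 = 0.90
NOT U AND R = min(a, b) on (0.90, 0.68) = 0.68
(NOT U AND R) OR R = max(a, b) on (0.68, 0.68) = 0.68

0.68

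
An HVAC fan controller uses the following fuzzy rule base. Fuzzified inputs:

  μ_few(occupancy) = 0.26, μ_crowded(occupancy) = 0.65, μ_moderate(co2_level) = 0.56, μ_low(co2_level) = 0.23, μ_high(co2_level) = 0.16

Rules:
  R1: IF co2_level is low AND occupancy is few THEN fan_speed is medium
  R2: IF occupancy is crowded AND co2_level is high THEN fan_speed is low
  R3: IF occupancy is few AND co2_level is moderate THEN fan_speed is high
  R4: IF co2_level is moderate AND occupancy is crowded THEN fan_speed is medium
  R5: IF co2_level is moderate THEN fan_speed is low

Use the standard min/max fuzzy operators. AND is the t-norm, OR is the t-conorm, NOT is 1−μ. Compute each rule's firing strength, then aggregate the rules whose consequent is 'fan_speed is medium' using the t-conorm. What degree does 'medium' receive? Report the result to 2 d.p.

R1: low=0.23, few=0.26; AND[min(a, b)] → w = 0.23
R2: crowded=0.65, high=0.16; AND[min(a, b)] → w = 0.16
R3: few=0.26, moderate=0.56; AND[min(a, b)] → w = 0.26
R4: moderate=0.56, crowded=0.65; AND[min(a, b)] → w = 0.56
R5: moderate=0.56 → w = 0.56
Rules with consequent 'medium': {R1, R4} → strengths 0.23, 0.56
Aggregate via t-conorm [max(a, b)]: 0.56

0.56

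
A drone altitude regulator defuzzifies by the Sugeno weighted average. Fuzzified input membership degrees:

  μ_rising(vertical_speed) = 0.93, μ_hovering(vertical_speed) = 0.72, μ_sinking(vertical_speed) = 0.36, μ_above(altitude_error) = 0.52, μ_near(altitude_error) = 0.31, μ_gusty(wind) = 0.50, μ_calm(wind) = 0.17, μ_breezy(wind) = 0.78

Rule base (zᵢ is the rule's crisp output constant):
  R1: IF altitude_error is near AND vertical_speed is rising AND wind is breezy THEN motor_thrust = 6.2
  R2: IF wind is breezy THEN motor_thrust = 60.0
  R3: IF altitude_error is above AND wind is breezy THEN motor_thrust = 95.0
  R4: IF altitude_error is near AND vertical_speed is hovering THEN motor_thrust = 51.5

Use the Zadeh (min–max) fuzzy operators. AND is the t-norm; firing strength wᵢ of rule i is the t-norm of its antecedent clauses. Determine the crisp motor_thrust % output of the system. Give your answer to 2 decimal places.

59.42

R1 (z=6.2): near=0.31, rising=0.93, breezy=0.78; AND[min(a, b)] → w = 0.31
R2 (z=60.0): breezy=0.78 → w = 0.78
R3 (z=95.0): above=0.52, breezy=0.78; AND[min(a, b)] → w = 0.52
R4 (z=51.5): near=0.31, hovering=0.72; AND[min(a, b)] → w = 0.31
Weighted average = (0.31·6.2 + 0.78·60.0 + 0.52·95.0 + 0.31·51.5) / (0.31 + 0.78 + 0.52 + 0.31)
  = 114.0870 / 1.9200 = 59.42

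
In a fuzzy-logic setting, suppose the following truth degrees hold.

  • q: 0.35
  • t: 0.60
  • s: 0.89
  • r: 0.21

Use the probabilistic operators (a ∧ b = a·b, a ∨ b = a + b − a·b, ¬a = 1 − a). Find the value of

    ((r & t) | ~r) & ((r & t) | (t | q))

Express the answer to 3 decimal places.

r & t = a·b on (0.2100, 0.6000) = 0.1260
~r = 1 − 0.2100 = 0.7900
(r & t) | ~r = a + b − a·b on (0.1260, 0.7900) = 0.8165
r & t = a·b on (0.2100, 0.6000) = 0.1260
t | q = a + b − a·b on (0.6000, 0.3500) = 0.7400
(r & t) | (t | q) = a + b − a·b on (0.1260, 0.7400) = 0.7728
((r & t) | ~r) & ((r & t) | (t | q)) = a·b on (0.8165, 0.7728) = 0.6309

0.631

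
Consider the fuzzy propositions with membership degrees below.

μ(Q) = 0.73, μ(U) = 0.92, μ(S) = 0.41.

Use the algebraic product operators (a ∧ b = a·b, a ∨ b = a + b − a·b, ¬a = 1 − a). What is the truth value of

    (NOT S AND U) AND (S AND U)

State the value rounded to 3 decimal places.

0.205

NOT S = 1 − 0.4100 = 0.5900
NOT S AND U = a·b on (0.5900, 0.9200) = 0.5428
S AND U = a·b on (0.4100, 0.9200) = 0.3772
(NOT S AND U) AND (S AND U) = a·b on (0.5428, 0.3772) = 0.2047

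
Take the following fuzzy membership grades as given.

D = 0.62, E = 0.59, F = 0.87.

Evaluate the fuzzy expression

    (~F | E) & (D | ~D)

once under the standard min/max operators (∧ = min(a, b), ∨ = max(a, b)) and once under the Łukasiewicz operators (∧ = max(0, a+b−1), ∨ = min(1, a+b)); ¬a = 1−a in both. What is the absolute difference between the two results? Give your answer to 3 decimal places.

0.130

Under standard min/max:
  ~F = 1 − 0.87 = 0.13
  ~F | E = max(a, b) on (0.13, 0.59) = 0.59
  ~D = 1 − 0.62 = 0.38
  D | ~D = max(a, b) on (0.62, 0.38) = 0.62
  (~F | E) & (D | ~D) = min(a, b) on (0.59, 0.62) = 0.59
  → value = 0.5900
Under Łukasiewicz:
  ~F = 1 − 0.87 = 0.13
  ~F | E = min(1, a+b) on (0.13, 0.59) = 0.72
  ~D = 1 − 0.62 = 0.38
  D | ~D = min(1, a+b) on (0.62, 0.38) = 1.00
  (~F | E) & (D | ~D) = max(0, a+b−1) on (0.72, 1.00) = 0.72
  → value = 0.7200
|0.5900 − 0.7200| = 0.130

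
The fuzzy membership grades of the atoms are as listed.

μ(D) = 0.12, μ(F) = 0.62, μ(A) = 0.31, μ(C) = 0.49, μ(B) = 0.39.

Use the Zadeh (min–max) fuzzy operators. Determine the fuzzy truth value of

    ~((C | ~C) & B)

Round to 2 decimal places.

0.61

~C = 1 − 0.49 = 0.51
C | ~C = max(a, b) on (0.49, 0.51) = 0.51
(C | ~C) & B = min(a, b) on (0.51, 0.39) = 0.39
~((C | ~C) & B) = 1 − 0.39 = 0.61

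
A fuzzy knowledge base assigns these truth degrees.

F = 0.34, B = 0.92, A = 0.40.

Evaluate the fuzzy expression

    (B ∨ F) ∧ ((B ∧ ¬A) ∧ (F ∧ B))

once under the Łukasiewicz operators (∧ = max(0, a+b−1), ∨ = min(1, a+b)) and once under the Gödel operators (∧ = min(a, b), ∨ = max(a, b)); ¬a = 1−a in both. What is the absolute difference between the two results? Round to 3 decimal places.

Under Łukasiewicz:
  B ∨ F = min(1, a+b) on (0.92, 0.34) = 1.00
  ¬A = 1 − 0.40 = 0.60
  B ∧ ¬A = max(0, a+b−1) on (0.92, 0.60) = 0.52
  F ∧ B = max(0, a+b−1) on (0.34, 0.92) = 0.26
  (B ∧ ¬A) ∧ (F ∧ B) = max(0, a+b−1) on (0.52, 0.26) = 0.00
  (B ∨ F) ∧ ((B ∧ ¬A) ∧ (F ∧ B)) = max(0, a+b−1) on (1.00, 0.00) = 0.00
  → value = 0.0000
Under Gödel:
  B ∨ F = max(a, b) on (0.92, 0.34) = 0.92
  ¬A = 1 − 0.40 = 0.60
  B ∧ ¬A = min(a, b) on (0.92, 0.60) = 0.60
  F ∧ B = min(a, b) on (0.34, 0.92) = 0.34
  (B ∧ ¬A) ∧ (F ∧ B) = min(a, b) on (0.60, 0.34) = 0.34
  (B ∨ F) ∧ ((B ∧ ¬A) ∧ (F ∧ B)) = min(a, b) on (0.92, 0.34) = 0.34
  → value = 0.3400
|0.0000 − 0.3400| = 0.340

0.340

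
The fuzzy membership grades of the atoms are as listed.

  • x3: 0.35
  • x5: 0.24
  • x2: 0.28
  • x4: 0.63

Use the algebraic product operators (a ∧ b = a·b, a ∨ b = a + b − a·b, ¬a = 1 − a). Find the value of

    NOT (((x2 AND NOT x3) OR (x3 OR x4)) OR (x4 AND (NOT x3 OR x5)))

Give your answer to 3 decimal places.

NOT x3 = 1 − 0.3500 = 0.6500
x2 AND NOT x3 = a·b on (0.2800, 0.6500) = 0.1820
x3 OR x4 = a + b − a·b on (0.3500, 0.6300) = 0.7595
(x2 AND NOT x3) OR (x3 OR x4) = a + b − a·b on (0.1820, 0.7595) = 0.8033
NOT x3 = 1 − 0.3500 = 0.6500
NOT x3 OR x5 = a + b − a·b on (0.6500, 0.2400) = 0.7340
x4 AND (NOT x3 OR x5) = a·b on (0.6300, 0.7340) = 0.4624
((x2 AND NOT x3) OR (x3 OR x4)) OR (x4 AND (NOT x3 OR x5)) = a + b − a·b on (0.8033, 0.4624) = 0.8942
NOT (((x2 AND NOT x3) OR (x3 OR x4)) OR (x4 AND (NOT x3 OR x5))) = 1 − 0.8942 = 0.1058

0.106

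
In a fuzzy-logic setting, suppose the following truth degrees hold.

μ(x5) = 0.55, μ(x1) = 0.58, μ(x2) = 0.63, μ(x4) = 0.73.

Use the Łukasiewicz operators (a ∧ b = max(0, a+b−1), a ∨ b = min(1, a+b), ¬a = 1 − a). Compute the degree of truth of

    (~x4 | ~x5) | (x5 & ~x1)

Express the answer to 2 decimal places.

~x4 = 1 − 0.73 = 0.27
~x5 = 1 − 0.55 = 0.45
~x4 | ~x5 = min(1, a+b) on (0.27, 0.45) = 0.72
~x1 = 1 − 0.58 = 0.42
x5 & ~x1 = max(0, a+b−1) on (0.55, 0.42) = 0.00
(~x4 | ~x5) | (x5 & ~x1) = min(1, a+b) on (0.72, 0.00) = 0.72

0.72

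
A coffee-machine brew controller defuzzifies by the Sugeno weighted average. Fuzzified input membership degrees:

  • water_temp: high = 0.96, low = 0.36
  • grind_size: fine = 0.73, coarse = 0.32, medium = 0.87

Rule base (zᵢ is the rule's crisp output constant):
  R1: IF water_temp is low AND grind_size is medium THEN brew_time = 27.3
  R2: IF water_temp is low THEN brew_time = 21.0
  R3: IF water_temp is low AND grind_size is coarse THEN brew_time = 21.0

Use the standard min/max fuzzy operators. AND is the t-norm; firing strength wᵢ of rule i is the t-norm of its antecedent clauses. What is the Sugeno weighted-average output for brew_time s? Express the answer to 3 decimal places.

23.181

R1 (z=27.3): low=0.36, medium=0.87; AND[min(a, b)] → w = 0.36
R2 (z=21.0): low=0.36 → w = 0.36
R3 (z=21.0): low=0.36, coarse=0.32; AND[min(a, b)] → w = 0.32
Weighted average = (0.36·27.3 + 0.36·21.0 + 0.32·21.0) / (0.36 + 0.36 + 0.32)
  = 24.1080 / 1.0400 = 23.181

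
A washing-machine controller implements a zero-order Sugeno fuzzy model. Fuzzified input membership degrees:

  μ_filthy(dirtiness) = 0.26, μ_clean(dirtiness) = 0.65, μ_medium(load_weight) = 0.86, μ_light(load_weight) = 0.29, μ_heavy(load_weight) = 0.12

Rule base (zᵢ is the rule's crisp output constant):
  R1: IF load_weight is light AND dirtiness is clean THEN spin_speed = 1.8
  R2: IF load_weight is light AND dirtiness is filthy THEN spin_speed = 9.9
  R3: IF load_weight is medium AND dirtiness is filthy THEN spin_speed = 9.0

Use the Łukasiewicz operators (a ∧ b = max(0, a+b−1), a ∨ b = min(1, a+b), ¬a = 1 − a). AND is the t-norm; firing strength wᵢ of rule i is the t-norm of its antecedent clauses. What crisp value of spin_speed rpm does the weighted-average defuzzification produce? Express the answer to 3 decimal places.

R1 (z=1.8): light=0.29, clean=0.65; AND[max(0, a+b−1)] → w = 0.00
R2 (z=9.9): light=0.29, filthy=0.26; AND[max(0, a+b−1)] → w = 0.00
R3 (z=9.0): medium=0.86, filthy=0.26; AND[max(0, a+b−1)] → w = 0.12
Weighted average = (0.00·1.8 + 0.00·9.9 + 0.12·9.0) / (0.00 + 0.00 + 0.12)
  = 1.0800 / 0.1200 = 9.000

9.000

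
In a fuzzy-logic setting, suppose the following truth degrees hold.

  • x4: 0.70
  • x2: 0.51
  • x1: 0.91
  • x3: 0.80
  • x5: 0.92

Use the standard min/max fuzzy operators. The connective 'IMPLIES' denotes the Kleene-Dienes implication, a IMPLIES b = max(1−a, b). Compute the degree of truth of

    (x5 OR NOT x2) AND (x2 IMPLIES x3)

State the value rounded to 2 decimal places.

0.80

NOT x2 = 1 − 0.51 = 0.49
x5 OR NOT x2 = max(a, b) on (0.92, 0.49) = 0.92
x2 IMPLIES x3  [Kleene-Dienes: max(1−a, b)] with a=0.51, b=0.80 → 0.80
(x5 OR NOT x2) AND (x2 IMPLIES x3) = min(a, b) on (0.92, 0.80) = 0.80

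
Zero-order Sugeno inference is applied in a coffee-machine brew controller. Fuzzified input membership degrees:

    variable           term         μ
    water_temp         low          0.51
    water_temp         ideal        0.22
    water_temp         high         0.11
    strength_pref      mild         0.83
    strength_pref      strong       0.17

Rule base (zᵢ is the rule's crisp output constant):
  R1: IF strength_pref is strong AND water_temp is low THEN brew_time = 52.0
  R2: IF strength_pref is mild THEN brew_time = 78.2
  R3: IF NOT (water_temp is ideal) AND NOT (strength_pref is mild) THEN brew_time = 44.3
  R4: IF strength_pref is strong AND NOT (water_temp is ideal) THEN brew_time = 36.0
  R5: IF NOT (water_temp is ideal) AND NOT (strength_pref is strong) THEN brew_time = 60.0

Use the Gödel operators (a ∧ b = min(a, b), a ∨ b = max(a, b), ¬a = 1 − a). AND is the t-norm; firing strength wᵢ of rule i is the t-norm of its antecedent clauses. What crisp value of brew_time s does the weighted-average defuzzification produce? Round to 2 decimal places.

R1 (z=52.0): strong=0.17, low=0.51; AND[min(a, b)] → w = 0.17
R2 (z=78.2): mild=0.83 → w = 0.83
R3 (z=44.3): ¬ideal=1−0.22=0.78, ¬mild=1−0.83=0.17; AND[min(a, b)] → w = 0.17
R4 (z=36.0): strong=0.17, ¬ideal=1−0.22=0.78; AND[min(a, b)] → w = 0.17
R5 (z=60.0): ¬ideal=1−0.22=0.78, ¬strong=1−0.17=0.83; AND[min(a, b)] → w = 0.78
Weighted average = (0.17·52.0 + 0.83·78.2 + 0.17·44.3 + 0.17·36.0 + 0.78·60.0) / (0.17 + 0.83 + 0.17 + 0.17 + 0.78)
  = 134.1970 / 2.1200 = 63.30

63.30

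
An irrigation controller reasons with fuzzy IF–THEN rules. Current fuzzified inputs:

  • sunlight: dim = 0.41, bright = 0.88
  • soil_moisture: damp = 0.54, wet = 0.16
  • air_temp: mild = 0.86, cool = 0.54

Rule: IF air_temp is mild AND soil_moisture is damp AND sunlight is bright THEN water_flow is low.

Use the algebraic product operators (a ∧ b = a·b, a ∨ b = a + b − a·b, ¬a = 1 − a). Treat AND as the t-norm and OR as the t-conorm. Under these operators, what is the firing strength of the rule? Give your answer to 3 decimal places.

firing strength: mild=0.86, damp=0.54, bright=0.88; AND[a·b] → w = 0.4087

0.409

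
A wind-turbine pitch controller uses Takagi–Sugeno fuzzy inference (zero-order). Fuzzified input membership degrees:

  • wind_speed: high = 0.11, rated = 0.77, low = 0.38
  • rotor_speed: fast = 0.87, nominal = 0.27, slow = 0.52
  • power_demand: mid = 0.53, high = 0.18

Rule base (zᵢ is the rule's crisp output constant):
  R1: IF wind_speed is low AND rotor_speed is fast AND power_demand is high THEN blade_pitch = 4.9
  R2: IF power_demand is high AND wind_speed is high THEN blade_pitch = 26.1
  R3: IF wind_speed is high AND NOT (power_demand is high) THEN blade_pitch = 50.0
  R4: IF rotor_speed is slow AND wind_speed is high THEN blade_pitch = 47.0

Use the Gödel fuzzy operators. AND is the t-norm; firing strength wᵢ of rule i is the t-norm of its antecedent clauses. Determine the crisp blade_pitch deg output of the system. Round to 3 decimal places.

28.280

R1 (z=4.9): low=0.38, fast=0.87, high=0.18; AND[min(a, b)] → w = 0.18
R2 (z=26.1): high=0.18, high=0.11; AND[min(a, b)] → w = 0.11
R3 (z=50.0): high=0.11, ¬high=1−0.18=0.82; AND[min(a, b)] → w = 0.11
R4 (z=47.0): slow=0.52, high=0.11; AND[min(a, b)] → w = 0.11
Weighted average = (0.18·4.9 + 0.11·26.1 + 0.11·50.0 + 0.11·47.0) / (0.18 + 0.11 + 0.11 + 0.11)
  = 14.4230 / 0.5100 = 28.280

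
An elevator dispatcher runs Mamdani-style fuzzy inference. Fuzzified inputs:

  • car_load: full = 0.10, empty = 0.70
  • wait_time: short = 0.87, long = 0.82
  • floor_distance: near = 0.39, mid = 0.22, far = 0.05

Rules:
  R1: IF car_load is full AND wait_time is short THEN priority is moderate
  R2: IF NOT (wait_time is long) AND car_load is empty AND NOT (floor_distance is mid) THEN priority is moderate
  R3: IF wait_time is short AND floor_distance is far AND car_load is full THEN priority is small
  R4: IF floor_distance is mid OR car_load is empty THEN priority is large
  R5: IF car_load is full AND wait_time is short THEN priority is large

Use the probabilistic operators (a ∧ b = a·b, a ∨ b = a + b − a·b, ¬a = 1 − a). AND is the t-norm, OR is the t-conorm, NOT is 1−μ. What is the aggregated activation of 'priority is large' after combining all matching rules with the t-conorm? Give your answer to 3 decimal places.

0.786

R1: full=0.10, short=0.87; AND[a·b] → w = 0.0870
R2: ¬long=1−0.82=0.18, empty=0.70, ¬mid=1−0.22=0.78; AND[a·b] → w = 0.0983
R3: short=0.87, far=0.05, full=0.10; AND[a·b] → w = 0.0044
R4: mid=0.22, empty=0.70; OR[a + b − a·b] → w = 0.7660
R5: full=0.10, short=0.87; AND[a·b] → w = 0.0870
Rules with consequent 'large': {R4, R5} → strengths 0.7660, 0.0870
Aggregate via t-conorm [a + b − a·b]: 0.7864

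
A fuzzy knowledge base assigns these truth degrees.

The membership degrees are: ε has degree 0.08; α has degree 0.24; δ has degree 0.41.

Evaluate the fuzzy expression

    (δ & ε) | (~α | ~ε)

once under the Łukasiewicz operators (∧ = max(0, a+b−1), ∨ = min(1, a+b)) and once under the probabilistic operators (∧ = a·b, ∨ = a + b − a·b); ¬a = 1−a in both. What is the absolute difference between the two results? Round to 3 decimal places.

Under Łukasiewicz:
  δ & ε = max(0, a+b−1) on (0.41, 0.08) = 0.00
  ~α = 1 − 0.24 = 0.76
  ~ε = 1 − 0.08 = 0.92
  ~α | ~ε = min(1, a+b) on (0.76, 0.92) = 1.00
  (δ & ε) | (~α | ~ε) = min(1, a+b) on (0.00, 1.00) = 1.00
  → value = 1.0000
Under probabilistic:
  δ & ε = a·b on (0.4100, 0.0800) = 0.0328
  ~α = 1 − 0.2400 = 0.7600
  ~ε = 1 − 0.0800 = 0.9200
  ~α | ~ε = a + b − a·b on (0.7600, 0.9200) = 0.9808
  (δ & ε) | (~α | ~ε) = a + b − a·b on (0.0328, 0.9808) = 0.9814
  → value = 0.9814
|1.0000 − 0.9814| = 0.019

0.019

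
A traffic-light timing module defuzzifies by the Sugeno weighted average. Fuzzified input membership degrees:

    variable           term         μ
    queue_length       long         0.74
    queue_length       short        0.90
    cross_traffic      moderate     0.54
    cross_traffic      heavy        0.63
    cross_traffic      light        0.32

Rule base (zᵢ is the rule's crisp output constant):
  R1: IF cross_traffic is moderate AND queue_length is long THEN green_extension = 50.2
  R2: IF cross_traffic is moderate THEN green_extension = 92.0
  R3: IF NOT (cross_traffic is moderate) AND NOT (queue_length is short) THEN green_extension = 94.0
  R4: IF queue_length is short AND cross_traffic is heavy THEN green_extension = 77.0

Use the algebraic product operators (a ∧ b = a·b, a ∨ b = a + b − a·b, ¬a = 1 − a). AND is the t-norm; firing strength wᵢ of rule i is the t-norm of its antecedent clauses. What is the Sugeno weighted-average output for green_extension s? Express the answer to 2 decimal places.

R1 (z=50.2): moderate=0.54, long=0.74; AND[a·b] → w = 0.3996
R2 (z=92.0): moderate=0.54 → w = 0.5400
R3 (z=94.0): ¬moderate=1−0.54=0.46, ¬short=1−0.90=0.10; AND[a·b] → w = 0.0460
R4 (z=77.0): short=0.90, heavy=0.63; AND[a·b] → w = 0.5670
Weighted average = (0.3996·50.2 + 0.5400·92.0 + 0.0460·94.0 + 0.5670·77.0) / (0.3996 + 0.5400 + 0.0460 + 0.5670)
  = 117.7229 / 1.5526 = 75.82

75.82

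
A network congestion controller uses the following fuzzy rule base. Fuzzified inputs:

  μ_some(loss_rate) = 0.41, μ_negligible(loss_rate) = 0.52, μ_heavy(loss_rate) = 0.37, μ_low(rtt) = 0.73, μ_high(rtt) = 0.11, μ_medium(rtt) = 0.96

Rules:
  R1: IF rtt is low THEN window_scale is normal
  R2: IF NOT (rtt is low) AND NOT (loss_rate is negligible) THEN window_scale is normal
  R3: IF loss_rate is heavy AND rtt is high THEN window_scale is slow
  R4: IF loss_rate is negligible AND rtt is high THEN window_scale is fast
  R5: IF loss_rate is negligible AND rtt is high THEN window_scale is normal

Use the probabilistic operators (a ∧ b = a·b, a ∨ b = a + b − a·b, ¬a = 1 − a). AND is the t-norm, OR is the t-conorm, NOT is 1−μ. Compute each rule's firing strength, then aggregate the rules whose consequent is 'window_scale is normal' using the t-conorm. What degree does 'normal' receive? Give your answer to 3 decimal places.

R1: low=0.73 → w = 0.7300
R2: ¬low=1−0.73=0.27, ¬negligible=1−0.52=0.48; AND[a·b] → w = 0.1296
R3: heavy=0.37, high=0.11; AND[a·b] → w = 0.0407
R4: negligible=0.52, high=0.11; AND[a·b] → w = 0.0572
R5: negligible=0.52, high=0.11; AND[a·b] → w = 0.0572
Rules with consequent 'normal': {R1, R2, R5} → strengths 0.7300, 0.1296, 0.0572
Aggregate via t-conorm [a + b − a·b]: 0.7784

0.778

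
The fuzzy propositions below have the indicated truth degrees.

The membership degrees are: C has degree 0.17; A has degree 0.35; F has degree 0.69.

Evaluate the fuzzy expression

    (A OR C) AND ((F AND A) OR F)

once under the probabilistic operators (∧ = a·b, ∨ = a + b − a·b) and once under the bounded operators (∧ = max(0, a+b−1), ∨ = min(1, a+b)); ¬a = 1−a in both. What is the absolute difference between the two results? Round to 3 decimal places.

0.102

Under probabilistic:
  A OR C = a + b − a·b on (0.3500, 0.1700) = 0.4605
  F AND A = a·b on (0.6900, 0.3500) = 0.2415
  (F AND A) OR F = a + b − a·b on (0.2415, 0.6900) = 0.7649
  (A OR C) AND ((F AND A) OR F) = a·b on (0.4605, 0.7649) = 0.3522
  → value = 0.3522
Under bounded:
  A OR C = min(1, a+b) on (0.35, 0.17) = 0.52
  F AND A = max(0, a+b−1) on (0.69, 0.35) = 0.04
  (F AND A) OR F = min(1, a+b) on (0.04, 0.69) = 0.73
  (A OR C) AND ((F AND A) OR F) = max(0, a+b−1) on (0.52, 0.73) = 0.25
  → value = 0.2500
|0.3522 − 0.2500| = 0.102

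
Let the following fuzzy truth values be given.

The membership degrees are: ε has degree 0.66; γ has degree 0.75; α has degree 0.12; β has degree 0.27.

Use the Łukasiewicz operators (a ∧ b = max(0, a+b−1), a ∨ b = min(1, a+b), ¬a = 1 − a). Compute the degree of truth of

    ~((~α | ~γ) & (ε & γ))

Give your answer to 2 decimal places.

~α = 1 − 0.12 = 0.88
~γ = 1 − 0.75 = 0.25
~α | ~γ = min(1, a+b) on (0.88, 0.25) = 1.00
ε & γ = max(0, a+b−1) on (0.66, 0.75) = 0.41
(~α | ~γ) & (ε & γ) = max(0, a+b−1) on (1.00, 0.41) = 0.41
~((~α | ~γ) & (ε & γ)) = 1 − 0.41 = 0.59

0.59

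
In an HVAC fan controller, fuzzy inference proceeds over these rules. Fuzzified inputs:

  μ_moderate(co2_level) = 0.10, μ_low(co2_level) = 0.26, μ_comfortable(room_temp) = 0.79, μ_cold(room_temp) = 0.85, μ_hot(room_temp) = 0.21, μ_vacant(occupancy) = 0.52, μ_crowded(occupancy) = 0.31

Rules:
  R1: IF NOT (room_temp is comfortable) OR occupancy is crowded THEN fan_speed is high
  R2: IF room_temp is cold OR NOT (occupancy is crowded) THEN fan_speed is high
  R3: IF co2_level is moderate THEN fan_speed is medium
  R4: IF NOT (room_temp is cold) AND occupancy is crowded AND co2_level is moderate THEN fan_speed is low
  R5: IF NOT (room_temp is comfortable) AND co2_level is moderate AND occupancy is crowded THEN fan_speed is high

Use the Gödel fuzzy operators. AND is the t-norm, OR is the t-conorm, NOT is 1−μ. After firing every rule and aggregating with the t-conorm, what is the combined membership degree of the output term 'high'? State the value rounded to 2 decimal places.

0.85

R1: ¬comfortable=1−0.79=0.21, crowded=0.31; OR[max(a, b)] → w = 0.31
R2: cold=0.85, ¬crowded=1−0.31=0.69; OR[max(a, b)] → w = 0.85
R3: moderate=0.10 → w = 0.10
R4: ¬cold=1−0.85=0.15, crowded=0.31, moderate=0.10; AND[min(a, b)] → w = 0.10
R5: ¬comfortable=1−0.79=0.21, moderate=0.10, crowded=0.31; AND[min(a, b)] → w = 0.10
Rules with consequent 'high': {R1, R2, R5} → strengths 0.31, 0.85, 0.10
Aggregate via t-conorm [max(a, b)]: 0.85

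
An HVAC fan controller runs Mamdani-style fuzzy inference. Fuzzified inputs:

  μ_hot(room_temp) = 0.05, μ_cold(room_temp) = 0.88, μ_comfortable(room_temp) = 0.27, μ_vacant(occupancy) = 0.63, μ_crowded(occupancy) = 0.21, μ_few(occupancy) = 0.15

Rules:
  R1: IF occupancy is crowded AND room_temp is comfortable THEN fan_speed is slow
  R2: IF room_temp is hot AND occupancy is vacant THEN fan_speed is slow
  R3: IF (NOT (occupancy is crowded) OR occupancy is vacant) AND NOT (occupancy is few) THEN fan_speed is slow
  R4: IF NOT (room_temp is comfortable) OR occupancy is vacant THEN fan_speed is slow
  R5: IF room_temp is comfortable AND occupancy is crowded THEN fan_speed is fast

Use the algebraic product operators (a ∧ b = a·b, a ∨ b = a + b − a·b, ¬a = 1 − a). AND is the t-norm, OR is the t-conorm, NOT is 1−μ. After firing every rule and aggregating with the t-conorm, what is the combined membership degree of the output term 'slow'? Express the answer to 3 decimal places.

0.980

R1: crowded=0.21, comfortable=0.27; AND[a·b] → w = 0.0567
R2: hot=0.05, vacant=0.63; AND[a·b] → w = 0.0315
R3: (¬crowded=1−0.21=0.79 OR vacant=0.63) = 0.9223; AND[a·b] with ¬few=1−0.15=0.85 → w = 0.7840
R4: ¬comfortable=1−0.27=0.73, vacant=0.63; OR[a + b − a·b] → w = 0.9001
R5: comfortable=0.27, crowded=0.21; AND[a·b] → w = 0.0567
Rules with consequent 'slow': {R1, R2, R3, R4} → strengths 0.0567, 0.0315, 0.7840, 0.9001
Aggregate via t-conorm [a + b − a·b]: 0.9803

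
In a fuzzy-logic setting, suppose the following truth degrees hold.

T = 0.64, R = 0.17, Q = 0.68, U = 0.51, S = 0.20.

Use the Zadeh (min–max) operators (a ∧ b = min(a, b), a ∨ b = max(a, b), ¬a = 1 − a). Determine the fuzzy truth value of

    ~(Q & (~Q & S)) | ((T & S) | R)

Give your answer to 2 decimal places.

0.80

~Q = 1 − 0.68 = 0.32
~Q & S = min(a, b) on (0.32, 0.20) = 0.20
Q & (~Q & S) = min(a, b) on (0.68, 0.20) = 0.20
~(Q & (~Q & S)) = 1 − 0.20 = 0.80
T & S = min(a, b) on (0.64, 0.20) = 0.20
(T & S) | R = max(a, b) on (0.20, 0.17) = 0.20
~(Q & (~Q & S)) | ((T & S) | R) = max(a, b) on (0.80, 0.20) = 0.80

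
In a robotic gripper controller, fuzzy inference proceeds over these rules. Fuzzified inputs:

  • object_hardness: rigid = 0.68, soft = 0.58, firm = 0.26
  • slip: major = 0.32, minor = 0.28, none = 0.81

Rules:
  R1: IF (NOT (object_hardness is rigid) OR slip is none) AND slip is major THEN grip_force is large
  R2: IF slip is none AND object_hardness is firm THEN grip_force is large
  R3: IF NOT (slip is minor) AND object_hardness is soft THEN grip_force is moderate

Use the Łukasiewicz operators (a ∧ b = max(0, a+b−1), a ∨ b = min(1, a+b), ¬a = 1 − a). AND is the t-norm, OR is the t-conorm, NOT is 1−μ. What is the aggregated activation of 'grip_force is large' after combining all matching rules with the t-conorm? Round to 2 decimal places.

0.39

R1: (¬rigid=1−0.68=0.32 OR none=0.81) = 1.00; AND[max(0, a+b−1)] with major=0.32 → w = 0.32
R2: none=0.81, firm=0.26; AND[max(0, a+b−1)] → w = 0.07
R3: ¬minor=1−0.28=0.72, soft=0.58; AND[max(0, a+b−1)] → w = 0.30
Rules with consequent 'large': {R1, R2} → strengths 0.32, 0.07
Aggregate via t-conorm [min(1, a+b)]: 0.39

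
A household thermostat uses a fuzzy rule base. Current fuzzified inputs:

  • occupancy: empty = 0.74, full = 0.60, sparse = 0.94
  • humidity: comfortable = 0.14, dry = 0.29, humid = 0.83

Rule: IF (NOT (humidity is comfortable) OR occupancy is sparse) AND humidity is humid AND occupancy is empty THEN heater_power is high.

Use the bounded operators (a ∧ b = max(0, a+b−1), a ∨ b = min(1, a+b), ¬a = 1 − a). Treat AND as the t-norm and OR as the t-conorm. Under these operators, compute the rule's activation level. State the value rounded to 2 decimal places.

firing strength: (¬comfortable=1−0.14=0.86 OR sparse=0.94) = 1.00; AND[max(0, a+b−1)] with humid=0.83, empty=0.74 → w = 0.57

0.57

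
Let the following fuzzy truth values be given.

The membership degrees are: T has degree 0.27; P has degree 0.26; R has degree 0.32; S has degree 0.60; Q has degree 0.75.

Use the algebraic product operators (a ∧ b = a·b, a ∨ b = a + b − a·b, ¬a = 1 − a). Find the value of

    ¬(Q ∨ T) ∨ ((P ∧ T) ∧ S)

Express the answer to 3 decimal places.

0.217

Q ∨ T = a + b − a·b on (0.7500, 0.2700) = 0.8175
¬(Q ∨ T) = 1 − 0.8175 = 0.1825
P ∧ T = a·b on (0.2600, 0.2700) = 0.0702
(P ∧ T) ∧ S = a·b on (0.0702, 0.6000) = 0.0421
¬(Q ∨ T) ∨ ((P ∧ T) ∧ S) = a + b − a·b on (0.1825, 0.0421) = 0.2169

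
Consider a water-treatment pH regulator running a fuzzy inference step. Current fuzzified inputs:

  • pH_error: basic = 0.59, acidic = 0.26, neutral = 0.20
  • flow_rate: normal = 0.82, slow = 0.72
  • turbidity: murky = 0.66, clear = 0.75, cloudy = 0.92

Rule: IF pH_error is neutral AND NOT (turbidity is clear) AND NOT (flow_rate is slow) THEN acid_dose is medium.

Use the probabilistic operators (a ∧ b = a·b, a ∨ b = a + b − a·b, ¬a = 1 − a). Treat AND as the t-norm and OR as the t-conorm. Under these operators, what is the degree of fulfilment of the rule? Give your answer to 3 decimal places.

0.014

firing strength: neutral=0.20, ¬clear=1−0.75=0.25, ¬slow=1−0.72=0.28; AND[a·b] → w = 0.0140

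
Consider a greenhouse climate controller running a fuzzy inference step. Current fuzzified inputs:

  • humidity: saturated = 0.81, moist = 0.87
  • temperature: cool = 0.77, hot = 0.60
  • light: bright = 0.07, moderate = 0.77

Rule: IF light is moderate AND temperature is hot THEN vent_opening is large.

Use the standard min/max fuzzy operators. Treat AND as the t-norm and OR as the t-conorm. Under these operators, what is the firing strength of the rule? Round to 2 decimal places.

0.60

firing strength: moderate=0.77, hot=0.60; AND[min(a, b)] → w = 0.60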